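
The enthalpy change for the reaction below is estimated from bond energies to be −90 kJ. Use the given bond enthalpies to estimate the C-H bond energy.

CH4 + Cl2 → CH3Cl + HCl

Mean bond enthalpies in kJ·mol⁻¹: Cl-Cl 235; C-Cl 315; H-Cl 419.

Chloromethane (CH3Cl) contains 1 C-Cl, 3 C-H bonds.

D(C-H) ≈ 409 kJ/mol

Let D be the C-H bond energy.
Σ(broken) = 4×D + 1×235 = 235 + 4D
Σ(formed) = 1×315 + 3×D + 1×419 = 734 + 3D
ΔH = Σ(broken) − Σ(formed) = (235 + 4D) − (734 + 3D) = −499 + D
Setting this equal to −90 kJ gives D = 409 kJ/mol.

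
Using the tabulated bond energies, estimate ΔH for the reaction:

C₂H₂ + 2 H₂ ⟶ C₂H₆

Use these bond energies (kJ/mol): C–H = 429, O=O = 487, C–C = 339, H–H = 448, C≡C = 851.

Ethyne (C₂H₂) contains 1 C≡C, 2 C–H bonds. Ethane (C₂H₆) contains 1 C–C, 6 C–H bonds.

ΔH ≈ −308 kJ

Bonds broken (reactants):
  C≡C: 1 × 851 = 851
  C–H: 2 × 429 = 858
  H–H: 2 × 448 = 896
  Σ(broken) = 2605 kJ
Bonds formed (products):
  C–C: 1 × 339 = 339
  C–H: 6 × 429 = 2574
  Σ(formed) = 2913 kJ
ΔH = Σ(broken) − Σ(formed) = 2605 − 2913 = −308 kJ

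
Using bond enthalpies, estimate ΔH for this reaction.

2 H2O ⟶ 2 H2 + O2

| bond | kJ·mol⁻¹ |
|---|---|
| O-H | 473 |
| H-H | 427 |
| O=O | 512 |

Bonds broken (reactants):
  O-H: 4 × 473 = 1892
  Σ(broken) = 1892 kJ
Bonds formed (products):
  H-H: 2 × 427 = 854
  O=O: 1 × 512 = 512
  Σ(formed) = 1366 kJ
ΔH = Σ(broken) − Σ(formed) = 1892 − 1366 = +526 kJ

ΔH ≈ +526 kJ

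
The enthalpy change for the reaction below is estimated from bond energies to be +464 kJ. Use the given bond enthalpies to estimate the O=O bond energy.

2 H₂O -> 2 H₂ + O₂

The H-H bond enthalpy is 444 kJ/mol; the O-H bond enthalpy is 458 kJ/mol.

Let D be the O=O bond energy.
Σ(broken) = 4×458 = 1832
Σ(formed) = 2×444 + 1×D = 888 + D
ΔH = Σ(broken) − Σ(formed) = (1832) − (888 + D) = +944 − D
Setting this equal to +464 kJ gives D = 480 kJ/mol.

D(O=O) ≈ 480 kJ/mol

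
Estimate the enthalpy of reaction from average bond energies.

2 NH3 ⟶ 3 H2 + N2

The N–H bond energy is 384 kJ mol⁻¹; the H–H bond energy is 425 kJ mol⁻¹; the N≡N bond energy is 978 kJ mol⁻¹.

ΔH ≈ +51 kJ

Bonds broken (reactants):
  N–H: 6 × 384 = 2304
  Σ(broken) = 2304 kJ
Bonds formed (products):
  H–H: 3 × 425 = 1275
  N≡N: 1 × 978 = 978
  Σ(formed) = 2253 kJ
ΔH = Σ(broken) − Σ(formed) = 2304 − 2253 = +51 kJ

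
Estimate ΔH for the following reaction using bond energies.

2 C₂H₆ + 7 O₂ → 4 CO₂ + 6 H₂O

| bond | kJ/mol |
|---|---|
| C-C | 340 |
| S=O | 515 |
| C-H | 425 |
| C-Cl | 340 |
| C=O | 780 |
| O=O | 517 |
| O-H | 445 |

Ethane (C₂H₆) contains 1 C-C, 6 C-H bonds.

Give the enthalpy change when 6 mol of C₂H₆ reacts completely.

Bonds broken (reactants):
  C-C: 2 × 340 = 680
  C-H: 12 × 425 = 5100
  O=O: 7 × 517 = 3619
  Σ(broken) = 9399 kJ
Bonds formed (products):
  C=O: 8 × 780 = 6240
  O-H: 12 × 445 = 5340
  Σ(formed) = 11580 kJ
ΔH = Σ(broken) − Σ(formed) = 9399 − 11580 = −2181 kJ
For 3× the reaction as written: 3 × (−2181) = −6543 kJ

ΔH = −6543 kJ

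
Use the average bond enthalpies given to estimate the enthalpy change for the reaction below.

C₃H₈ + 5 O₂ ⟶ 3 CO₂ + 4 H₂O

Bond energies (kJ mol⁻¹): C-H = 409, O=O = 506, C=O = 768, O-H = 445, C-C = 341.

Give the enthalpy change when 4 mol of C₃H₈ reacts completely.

ΔH = −6736 kJ

Bonds broken (reactants):
  C-C: 2 × 341 = 682
  C-H: 8 × 409 = 3272
  O=O: 5 × 506 = 2530
  Σ(broken) = 6484 kJ
Bonds formed (products):
  C=O: 6 × 768 = 4608
  O-H: 8 × 445 = 3560
  Σ(formed) = 8168 kJ
ΔH = Σ(broken) − Σ(formed) = 6484 − 8168 = −1684 kJ
For 4× the reaction as written: 4 × (−1684) = −6736 kJ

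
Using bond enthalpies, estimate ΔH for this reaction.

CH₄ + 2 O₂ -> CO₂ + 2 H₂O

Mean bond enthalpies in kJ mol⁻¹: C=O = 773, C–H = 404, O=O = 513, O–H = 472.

Bonds broken (reactants):
  C–H: 4 × 404 = 1616
  O=O: 2 × 513 = 1026
  Σ(broken) = 2642 kJ
Bonds formed (products):
  C=O: 2 × 773 = 1546
  O–H: 4 × 472 = 1888
  Σ(formed) = 3434 kJ
ΔH = Σ(broken) − Σ(formed) = 2642 − 3434 = −792 kJ

ΔH ≈ −792 kJ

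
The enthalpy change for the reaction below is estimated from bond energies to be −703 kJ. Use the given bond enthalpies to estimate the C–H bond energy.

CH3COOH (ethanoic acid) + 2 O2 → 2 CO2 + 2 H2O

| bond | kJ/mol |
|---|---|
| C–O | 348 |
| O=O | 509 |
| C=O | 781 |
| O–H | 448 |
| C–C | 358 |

Let D be the C–H bond energy.
Σ(broken) = 1×358 + 3×D + 1×348 + 1×781 + 1×448 + 2×509 = 2953 + 3D
Σ(formed) = 4×781 + 4×448 = 4916
ΔH = Σ(broken) − Σ(formed) = (2953 + 3D) − (4916) = −1963 + 3D
Setting this equal to −703 kJ gives 3D = 1260, so D = 420 kJ/mol.

D(C–H) ≈ 420 kJ/mol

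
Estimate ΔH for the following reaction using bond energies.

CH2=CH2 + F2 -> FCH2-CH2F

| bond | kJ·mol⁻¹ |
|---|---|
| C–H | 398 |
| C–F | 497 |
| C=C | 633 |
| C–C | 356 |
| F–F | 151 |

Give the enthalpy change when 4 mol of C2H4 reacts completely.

Bonds broken (reactants):
  C–H: 4 × 398 = 1592
  C=C: 1 × 633 = 633
  F–F: 1 × 151 = 151
  Σ(broken) = 2376 kJ
Bonds formed (products):
  C–C: 1 × 356 = 356
  C–F: 2 × 497 = 994
  C–H: 4 × 398 = 1592
  Σ(formed) = 2942 kJ
ΔH = Σ(broken) − Σ(formed) = 2376 − 2942 = −566 kJ
For 4× the reaction as written: 4 × (−566) = −2264 kJ

ΔH = −2264 kJ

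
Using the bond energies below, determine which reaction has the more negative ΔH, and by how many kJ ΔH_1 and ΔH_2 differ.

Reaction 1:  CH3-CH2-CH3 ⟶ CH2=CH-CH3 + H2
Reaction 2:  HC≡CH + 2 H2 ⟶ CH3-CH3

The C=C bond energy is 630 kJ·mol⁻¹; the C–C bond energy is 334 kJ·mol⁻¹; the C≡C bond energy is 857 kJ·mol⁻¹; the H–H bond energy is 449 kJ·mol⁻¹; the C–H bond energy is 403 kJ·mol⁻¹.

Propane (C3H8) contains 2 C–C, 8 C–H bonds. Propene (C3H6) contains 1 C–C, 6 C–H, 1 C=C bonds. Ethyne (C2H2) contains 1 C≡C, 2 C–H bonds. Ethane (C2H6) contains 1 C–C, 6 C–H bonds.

Reaction 2, by 252 kJ

Reaction 1:
  Bonds broken (reactants):
    C–C: 2 × 334 = 668
    C–H: 8 × 403 = 3224
    Σ(broken) = 3892 kJ
  Bonds formed (products):
    C–C: 1 × 334 = 334
    C–H: 6 × 403 = 2418
    C=C: 1 × 630 = 630
    H–H: 1 × 449 = 449
    Σ(formed) = 3831 kJ
  ΔH_1 = 3892 − 3831 = +61 kJ
Reaction 2:
  Bonds broken (reactants):
    C≡C: 1 × 857 = 857
    C–H: 2 × 403 = 806
    H–H: 2 × 449 = 898
    Σ(broken) = 2561 kJ
  Bonds formed (products):
    C–C: 1 × 334 = 334
    C–H: 6 × 403 = 2418
    Σ(formed) = 2752 kJ
  ΔH_2 = 2561 − 2752 = −191 kJ
ΔH_1 − ΔH_2 = +252 kJ, so reaction 2 has the more negative ΔH; |ΔH_1 − ΔH_2| = 252 kJ.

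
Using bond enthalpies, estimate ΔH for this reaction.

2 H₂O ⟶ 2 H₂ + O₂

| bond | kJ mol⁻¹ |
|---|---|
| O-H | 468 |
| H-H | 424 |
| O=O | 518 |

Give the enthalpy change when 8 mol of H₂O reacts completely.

Bonds broken (reactants):
  O-H: 4 × 468 = 1872
  Σ(broken) = 1872 kJ
Bonds formed (products):
  H-H: 2 × 424 = 848
  O=O: 1 × 518 = 518
  Σ(formed) = 1366 kJ
ΔH = Σ(broken) − Σ(formed) = 1872 − 1366 = +506 kJ
For 4× the reaction as written: 4 × (+506) = +2024 kJ

ΔH = +2024 kJ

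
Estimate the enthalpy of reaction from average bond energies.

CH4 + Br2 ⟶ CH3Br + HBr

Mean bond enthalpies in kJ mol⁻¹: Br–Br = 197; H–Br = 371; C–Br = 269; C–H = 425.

ΔH ≈ −18 kJ

Bonds broken (reactants):
  Br–Br: 1 × 197 = 197
  C–H: 4 × 425 = 1700
  Σ(broken) = 1897 kJ
Bonds formed (products):
  C–Br: 1 × 269 = 269
  C–H: 3 × 425 = 1275
  H–Br: 1 × 371 = 371
  Σ(formed) = 1915 kJ
ΔH = Σ(broken) − Σ(formed) = 1897 − 1915 = −18 kJ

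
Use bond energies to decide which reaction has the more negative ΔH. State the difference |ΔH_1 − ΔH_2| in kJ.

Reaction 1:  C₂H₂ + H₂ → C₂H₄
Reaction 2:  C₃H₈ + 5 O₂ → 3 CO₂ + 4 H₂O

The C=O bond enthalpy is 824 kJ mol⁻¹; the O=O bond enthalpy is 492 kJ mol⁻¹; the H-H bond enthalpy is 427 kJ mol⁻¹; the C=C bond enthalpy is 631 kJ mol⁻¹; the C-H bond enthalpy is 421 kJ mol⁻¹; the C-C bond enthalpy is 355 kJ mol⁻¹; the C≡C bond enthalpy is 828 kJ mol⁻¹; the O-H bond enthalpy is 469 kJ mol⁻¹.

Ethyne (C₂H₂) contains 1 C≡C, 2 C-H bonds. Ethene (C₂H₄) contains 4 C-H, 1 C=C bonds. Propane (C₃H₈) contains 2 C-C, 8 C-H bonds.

Reaction 2, by 1940 kJ

Reaction 1:
  Bonds broken (reactants):
    C≡C: 1 × 828 = 828
    C-H: 2 × 421 = 842
    H-H: 1 × 427 = 427
    Σ(broken) = 2097 kJ
  Bonds formed (products):
    C-H: 4 × 421 = 1684
    C=C: 1 × 631 = 631
    Σ(formed) = 2315 kJ
  ΔH_1 = 2097 − 2315 = −218 kJ
Reaction 2:
  Bonds broken (reactants):
    C-C: 2 × 355 = 710
    C-H: 8 × 421 = 3368
    O=O: 5 × 492 = 2460
    Σ(broken) = 6538 kJ
  Bonds formed (products):
    C=O: 6 × 824 = 4944
    O-H: 8 × 469 = 3752
    Σ(formed) = 8696 kJ
  ΔH_2 = 6538 − 8696 = −2158 kJ
ΔH_1 − ΔH_2 = +1940 kJ, so reaction 2 has the more negative ΔH; |ΔH_1 − ΔH_2| = 1940 kJ.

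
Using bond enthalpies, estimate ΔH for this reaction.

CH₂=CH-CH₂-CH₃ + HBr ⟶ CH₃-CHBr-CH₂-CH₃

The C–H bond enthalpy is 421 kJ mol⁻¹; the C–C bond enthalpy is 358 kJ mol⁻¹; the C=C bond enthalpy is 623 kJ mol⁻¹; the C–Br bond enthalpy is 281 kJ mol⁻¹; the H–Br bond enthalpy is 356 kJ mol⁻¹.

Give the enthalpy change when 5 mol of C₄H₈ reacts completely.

Bonds broken (reactants):
  C–C: 2 × 358 = 716
  C–H: 8 × 421 = 3368
  C=C: 1 × 623 = 623
  H–Br: 1 × 356 = 356
  Σ(broken) = 5063 kJ
Bonds formed (products):
  C–Br: 1 × 281 = 281
  C–C: 3 × 358 = 1074
  C–H: 9 × 421 = 3789
  Σ(formed) = 5144 kJ
ΔH = Σ(broken) − Σ(formed) = 5063 − 5144 = −81 kJ
For 5× the reaction as written: 5 × (−81) = −405 kJ

ΔH = −405 kJ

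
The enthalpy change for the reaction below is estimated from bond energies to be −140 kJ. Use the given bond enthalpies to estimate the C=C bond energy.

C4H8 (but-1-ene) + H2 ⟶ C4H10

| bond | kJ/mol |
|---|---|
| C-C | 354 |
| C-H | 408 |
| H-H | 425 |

Let D be the C=C bond energy.
Σ(broken) = 2×354 + 8×408 + 1×D + 1×425 = 4397 + D
Σ(formed) = 3×354 + 10×408 = 5142
ΔH = Σ(broken) − Σ(formed) = (4397 + D) − (5142) = −745 + D
Setting this equal to −140 kJ gives D = 605 kJ/mol.

D(C=C) ≈ 605 kJ/mol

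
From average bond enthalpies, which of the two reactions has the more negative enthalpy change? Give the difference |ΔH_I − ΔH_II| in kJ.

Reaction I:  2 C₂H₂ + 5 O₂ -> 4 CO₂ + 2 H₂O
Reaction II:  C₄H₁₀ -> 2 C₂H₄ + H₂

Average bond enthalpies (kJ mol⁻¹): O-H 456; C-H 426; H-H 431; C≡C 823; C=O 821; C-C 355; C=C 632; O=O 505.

Reaction I, by 2739 kJ

Reaction I:
  Bonds broken (reactants):
    C≡C: 2 × 823 = 1646
    C-H: 4 × 426 = 1704
    O=O: 5 × 505 = 2525
    Σ(broken) = 5875 kJ
  Bonds formed (products):
    C=O: 8 × 821 = 6568
    O-H: 4 × 456 = 1824
    Σ(formed) = 8392 kJ
  ΔH_I = 5875 − 8392 = −2517 kJ
Reaction II:
  Bonds broken (reactants):
    C-C: 3 × 355 = 1065
    C-H: 10 × 426 = 4260
    Σ(broken) = 5325 kJ
  Bonds formed (products):
    C-H: 8 × 426 = 3408
    C=C: 2 × 632 = 1264
    H-H: 1 × 431 = 431
    Σ(formed) = 5103 kJ
  ΔH_II = 5325 − 5103 = +222 kJ
ΔH_I − ΔH_II = −2739 kJ, so reaction I has the more negative ΔH; |ΔH_I − ΔH_II| = 2739 kJ.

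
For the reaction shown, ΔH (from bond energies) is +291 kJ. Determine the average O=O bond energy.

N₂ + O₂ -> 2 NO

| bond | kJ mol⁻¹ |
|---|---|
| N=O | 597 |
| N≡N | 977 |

D(O=O) ≈ 508 kJ/mol

Let D be the O=O bond energy.
Σ(broken) = 1×977 + 1×D = 977 + D
Σ(formed) = 2×597 = 1194
ΔH = Σ(broken) − Σ(formed) = (977 + D) − (1194) = −217 + D
Setting this equal to +291 kJ gives D = 508 kJ/mol.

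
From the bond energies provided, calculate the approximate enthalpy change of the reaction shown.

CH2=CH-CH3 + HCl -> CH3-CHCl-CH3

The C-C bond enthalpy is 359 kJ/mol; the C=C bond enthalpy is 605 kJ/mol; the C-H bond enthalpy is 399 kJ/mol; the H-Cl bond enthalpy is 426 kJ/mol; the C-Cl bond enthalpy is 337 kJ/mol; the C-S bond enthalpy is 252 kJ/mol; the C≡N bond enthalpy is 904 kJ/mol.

Bonds broken (reactants):
  C-C: 1 × 359 = 359
  C-H: 6 × 399 = 2394
  C=C: 1 × 605 = 605
  H-Cl: 1 × 426 = 426
  Σ(broken) = 3784 kJ
Bonds formed (products):
  C-C: 2 × 359 = 718
  C-Cl: 1 × 337 = 337
  C-H: 7 × 399 = 2793
  Σ(formed) = 3848 kJ
ΔH = Σ(broken) − Σ(formed) = 3784 − 3848 = −64 kJ

ΔH ≈ −64 kJ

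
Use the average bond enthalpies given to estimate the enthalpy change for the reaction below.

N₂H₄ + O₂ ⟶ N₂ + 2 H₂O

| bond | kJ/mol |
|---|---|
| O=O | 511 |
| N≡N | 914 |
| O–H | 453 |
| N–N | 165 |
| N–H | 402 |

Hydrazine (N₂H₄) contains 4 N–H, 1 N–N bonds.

Bonds broken (reactants):
  N–H: 4 × 402 = 1608
  N–N: 1 × 165 = 165
  O=O: 1 × 511 = 511
  Σ(broken) = 2284 kJ
Bonds formed (products):
  N≡N: 1 × 914 = 914
  O–H: 4 × 453 = 1812
  Σ(formed) = 2726 kJ
ΔH = Σ(broken) − Σ(formed) = 2284 − 2726 = −442 kJ

ΔH ≈ −442 kJ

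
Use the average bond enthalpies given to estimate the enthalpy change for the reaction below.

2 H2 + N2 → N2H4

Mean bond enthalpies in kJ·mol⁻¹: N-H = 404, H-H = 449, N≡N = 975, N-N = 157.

ΔH ≈ +100 kJ

Bonds broken (reactants):
  H-H: 2 × 449 = 898
  N≡N: 1 × 975 = 975
  Σ(broken) = 1873 kJ
Bonds formed (products):
  N-H: 4 × 404 = 1616
  N-N: 1 × 157 = 157
  Σ(formed) = 1773 kJ
ΔH = Σ(broken) − Σ(formed) = 1873 − 1773 = +100 kJ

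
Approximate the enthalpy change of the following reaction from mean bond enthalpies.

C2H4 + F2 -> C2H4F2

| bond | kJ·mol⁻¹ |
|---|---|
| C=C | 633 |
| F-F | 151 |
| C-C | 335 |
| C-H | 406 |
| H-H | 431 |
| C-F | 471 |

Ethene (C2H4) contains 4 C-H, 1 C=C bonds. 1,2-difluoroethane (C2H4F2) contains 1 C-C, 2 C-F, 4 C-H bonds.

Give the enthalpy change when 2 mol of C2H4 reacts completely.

Bonds broken (reactants):
  C-H: 4 × 406 = 1624
  C=C: 1 × 633 = 633
  F-F: 1 × 151 = 151
  Σ(broken) = 2408 kJ
Bonds formed (products):
  C-C: 1 × 335 = 335
  C-F: 2 × 471 = 942
  C-H: 4 × 406 = 1624
  Σ(formed) = 2901 kJ
ΔH = Σ(broken) − Σ(formed) = 2408 − 2901 = −493 kJ
For 2× the reaction as written: 2 × (−493) = −986 kJ

ΔH = −986 kJ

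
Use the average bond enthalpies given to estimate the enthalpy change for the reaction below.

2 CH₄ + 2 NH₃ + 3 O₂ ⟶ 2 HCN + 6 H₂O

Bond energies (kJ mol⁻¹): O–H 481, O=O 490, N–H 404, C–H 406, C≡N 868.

Bonds broken (reactants):
  C–H: 8 × 406 = 3248
  N–H: 6 × 404 = 2424
  O=O: 3 × 490 = 1470
  Σ(broken) = 7142 kJ
Bonds formed (products):
  C≡N: 2 × 868 = 1736
  C–H: 2 × 406 = 812
  O–H: 12 × 481 = 5772
  Σ(formed) = 8320 kJ
ΔH = Σ(broken) − Σ(formed) = 7142 − 8320 = −1178 kJ

ΔH ≈ −1178 kJ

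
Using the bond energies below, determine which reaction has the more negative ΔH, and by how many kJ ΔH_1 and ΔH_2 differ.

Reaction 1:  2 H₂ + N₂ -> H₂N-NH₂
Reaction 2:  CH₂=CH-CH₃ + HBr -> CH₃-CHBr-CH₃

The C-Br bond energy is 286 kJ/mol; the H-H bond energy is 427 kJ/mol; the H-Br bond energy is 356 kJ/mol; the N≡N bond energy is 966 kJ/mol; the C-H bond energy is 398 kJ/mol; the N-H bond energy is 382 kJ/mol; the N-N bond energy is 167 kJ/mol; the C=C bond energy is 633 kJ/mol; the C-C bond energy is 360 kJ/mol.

Reaction 2, by 180 kJ

Reaction 1:
  Bonds broken (reactants):
    H-H: 2 × 427 = 854
    N≡N: 1 × 966 = 966
    Σ(broken) = 1820 kJ
  Bonds formed (products):
    N-H: 4 × 382 = 1528
    N-N: 1 × 167 = 167
    Σ(formed) = 1695 kJ
  ΔH_1 = 1820 − 1695 = +125 kJ
Reaction 2:
  Bonds broken (reactants):
    C-C: 1 × 360 = 360
    C-H: 6 × 398 = 2388
    C=C: 1 × 633 = 633
    H-Br: 1 × 356 = 356
    Σ(broken) = 3737 kJ
  Bonds formed (products):
    C-Br: 1 × 286 = 286
    C-C: 2 × 360 = 720
    C-H: 7 × 398 = 2786
    Σ(formed) = 3792 kJ
  ΔH_2 = 3737 − 3792 = −55 kJ
ΔH_1 − ΔH_2 = +180 kJ, so reaction 2 has the more negative ΔH; |ΔH_1 − ΔH_2| = 180 kJ.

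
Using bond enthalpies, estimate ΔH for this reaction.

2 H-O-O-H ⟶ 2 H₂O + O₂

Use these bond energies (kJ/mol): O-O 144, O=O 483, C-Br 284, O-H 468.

Bonds broken (reactants):
  O-H: 4 × 468 = 1872
  O-O: 2 × 144 = 288
  Σ(broken) = 2160 kJ
Bonds formed (products):
  O-H: 4 × 468 = 1872
  O=O: 1 × 483 = 483
  Σ(formed) = 2355 kJ
ΔH = Σ(broken) − Σ(formed) = 2160 − 2355 = −195 kJ

ΔH ≈ −195 kJ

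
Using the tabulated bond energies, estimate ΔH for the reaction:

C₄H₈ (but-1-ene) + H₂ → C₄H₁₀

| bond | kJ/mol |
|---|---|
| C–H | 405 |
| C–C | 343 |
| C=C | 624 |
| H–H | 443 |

Bonds broken (reactants):
  C–C: 2 × 343 = 686
  C–H: 8 × 405 = 3240
  C=C: 1 × 624 = 624
  H–H: 1 × 443 = 443
  Σ(broken) = 4993 kJ
Bonds formed (products):
  C–C: 3 × 343 = 1029
  C–H: 10 × 405 = 4050
  Σ(formed) = 5079 kJ
ΔH = Σ(broken) − Σ(formed) = 4993 − 5079 = −86 kJ

ΔH ≈ −86 kJ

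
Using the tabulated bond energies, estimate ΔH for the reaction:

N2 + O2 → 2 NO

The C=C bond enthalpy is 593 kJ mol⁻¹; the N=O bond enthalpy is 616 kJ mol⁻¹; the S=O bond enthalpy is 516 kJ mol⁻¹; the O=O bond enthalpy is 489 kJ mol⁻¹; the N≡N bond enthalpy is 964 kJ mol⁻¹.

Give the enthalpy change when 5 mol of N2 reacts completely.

ΔH = +1105 kJ

Bonds broken (reactants):
  N≡N: 1 × 964 = 964
  O=O: 1 × 489 = 489
  Σ(broken) = 1453 kJ
Bonds formed (products):
  N=O: 2 × 616 = 1232
  Σ(formed) = 1232 kJ
ΔH = Σ(broken) − Σ(formed) = 1453 − 1232 = +221 kJ
For 5× the reaction as written: 5 × (+221) = +1105 kJ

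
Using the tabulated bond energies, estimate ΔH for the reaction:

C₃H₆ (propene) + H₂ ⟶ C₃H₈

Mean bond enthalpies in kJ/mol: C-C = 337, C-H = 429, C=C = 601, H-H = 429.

Bonds broken (reactants):
  C-C: 1 × 337 = 337
  C-H: 6 × 429 = 2574
  C=C: 1 × 601 = 601
  H-H: 1 × 429 = 429
  Σ(broken) = 3941 kJ
Bonds formed (products):
  C-C: 2 × 337 = 674
  C-H: 8 × 429 = 3432
  Σ(formed) = 4106 kJ
ΔH = Σ(broken) − Σ(formed) = 3941 − 4106 = −165 kJ

ΔH ≈ −165 kJ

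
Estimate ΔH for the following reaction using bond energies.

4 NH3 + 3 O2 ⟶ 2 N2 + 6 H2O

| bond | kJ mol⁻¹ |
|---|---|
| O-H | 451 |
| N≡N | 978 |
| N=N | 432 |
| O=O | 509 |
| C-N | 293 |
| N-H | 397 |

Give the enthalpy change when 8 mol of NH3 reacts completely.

Bonds broken (reactants):
  N-H: 12 × 397 = 4764
  O=O: 3 × 509 = 1527
  Σ(broken) = 6291 kJ
Bonds formed (products):
  N≡N: 2 × 978 = 1956
  O-H: 12 × 451 = 5412
  Σ(formed) = 7368 kJ
ΔH = Σ(broken) − Σ(formed) = 6291 − 7368 = −1077 kJ
For 2× the reaction as written: 2 × (−1077) = −2154 kJ

ΔH = −2154 kJ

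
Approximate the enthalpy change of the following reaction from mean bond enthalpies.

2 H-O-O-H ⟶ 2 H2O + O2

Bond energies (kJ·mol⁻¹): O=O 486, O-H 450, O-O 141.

Bonds broken (reactants):
  O-H: 4 × 450 = 1800
  O-O: 2 × 141 = 282
  Σ(broken) = 2082 kJ
Bonds formed (products):
  O-H: 4 × 450 = 1800
  O=O: 1 × 486 = 486
  Σ(formed) = 2286 kJ
ΔH = Σ(broken) − Σ(formed) = 2082 − 2286 = −204 kJ

ΔH ≈ −204 kJ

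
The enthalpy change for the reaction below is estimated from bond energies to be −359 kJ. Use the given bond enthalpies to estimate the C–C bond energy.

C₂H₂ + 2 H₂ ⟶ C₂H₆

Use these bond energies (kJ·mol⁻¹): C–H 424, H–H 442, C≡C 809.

D(C–C) ≈ 356 kJ/mol

Let D be the C–C bond energy.
Σ(broken) = 1×809 + 2×424 + 2×442 = 2541
Σ(formed) = 1×D + 6×424 = 2544 + D
ΔH = Σ(broken) − Σ(formed) = (2541) − (2544 + D) = −3 − D
Setting this equal to −359 kJ gives D = 356 kJ/mol.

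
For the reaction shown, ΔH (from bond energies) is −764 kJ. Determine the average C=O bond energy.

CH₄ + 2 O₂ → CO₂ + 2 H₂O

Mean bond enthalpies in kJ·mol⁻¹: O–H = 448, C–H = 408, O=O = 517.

Let D be the C=O bond energy.
Σ(broken) = 4×408 + 2×517 = 2666
Σ(formed) = 2×D + 4×448 = 1792 + 2D
ΔH = Σ(broken) − Σ(formed) = (2666) − (1792 + 2D) = +874 − 2D
Setting this equal to −764 kJ gives 2D = 1638, so D = 819 kJ/mol.

D(C=O) ≈ 819 kJ/mol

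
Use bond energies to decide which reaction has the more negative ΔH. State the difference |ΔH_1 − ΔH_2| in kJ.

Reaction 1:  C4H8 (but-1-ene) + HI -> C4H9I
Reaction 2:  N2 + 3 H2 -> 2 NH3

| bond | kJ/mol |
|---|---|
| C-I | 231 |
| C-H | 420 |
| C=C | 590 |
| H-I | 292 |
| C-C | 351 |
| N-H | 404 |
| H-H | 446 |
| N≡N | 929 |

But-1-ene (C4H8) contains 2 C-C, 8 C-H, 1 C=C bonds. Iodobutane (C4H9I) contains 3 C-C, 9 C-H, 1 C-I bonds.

Reaction 2, by 37 kJ

Reaction 1:
  Bonds broken (reactants):
    C-C: 2 × 351 = 702
    C-H: 8 × 420 = 3360
    C=C: 1 × 590 = 590
    H-I: 1 × 292 = 292
    Σ(broken) = 4944 kJ
  Bonds formed (products):
    C-C: 3 × 351 = 1053
    C-H: 9 × 420 = 3780
    C-I: 1 × 231 = 231
    Σ(formed) = 5064 kJ
  ΔH_1 = 4944 − 5064 = −120 kJ
Reaction 2:
  Bonds broken (reactants):
    H-H: 3 × 446 = 1338
    N≡N: 1 × 929 = 929
    Σ(broken) = 2267 kJ
  Bonds formed (products):
    N-H: 6 × 404 = 2424
    Σ(formed) = 2424 kJ
  ΔH_2 = 2267 − 2424 = −157 kJ
ΔH_1 − ΔH_2 = +37 kJ, so reaction 2 has the more negative ΔH; |ΔH_1 − ΔH_2| = 37 kJ.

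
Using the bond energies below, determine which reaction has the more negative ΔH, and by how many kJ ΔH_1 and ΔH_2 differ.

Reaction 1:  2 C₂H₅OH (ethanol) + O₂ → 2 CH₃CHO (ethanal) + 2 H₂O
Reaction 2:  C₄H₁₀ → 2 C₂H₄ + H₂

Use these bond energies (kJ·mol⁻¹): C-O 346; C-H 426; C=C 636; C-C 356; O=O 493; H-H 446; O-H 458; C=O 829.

Reaction 1, by 739 kJ

Reaction 1:
  Bonds broken (reactants):
    C-C: 2 × 356 = 712
    C-H: 10 × 426 = 4260
    C-O: 2 × 346 = 692
    O-H: 2 × 458 = 916
    O=O: 1 × 493 = 493
    Σ(broken) = 7073 kJ
  Bonds formed (products):
    C-C: 2 × 356 = 712
    C-H: 8 × 426 = 3408
    C=O: 2 × 829 = 1658
    O-H: 4 × 458 = 1832
    Σ(formed) = 7610 kJ
  ΔH_1 = 7073 − 7610 = −537 kJ
Reaction 2:
  Bonds broken (reactants):
    C-C: 3 × 356 = 1068
    C-H: 10 × 426 = 4260
    Σ(broken) = 5328 kJ
  Bonds formed (products):
    C-H: 8 × 426 = 3408
    C=C: 2 × 636 = 1272
    H-H: 1 × 446 = 446
    Σ(formed) = 5126 kJ
  ΔH_2 = 5328 − 5126 = +202 kJ
ΔH_1 − ΔH_2 = −739 kJ, so reaction 1 has the more negative ΔH; |ΔH_1 − ΔH_2| = 739 kJ.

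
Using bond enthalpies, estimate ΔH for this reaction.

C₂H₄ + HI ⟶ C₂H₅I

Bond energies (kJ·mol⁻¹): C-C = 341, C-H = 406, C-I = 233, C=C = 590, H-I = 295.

ΔH ≈ −95 kJ

Bonds broken (reactants):
  C-H: 4 × 406 = 1624
  C=C: 1 × 590 = 590
  H-I: 1 × 295 = 295
  Σ(broken) = 2509 kJ
Bonds formed (products):
  C-C: 1 × 341 = 341
  C-H: 5 × 406 = 2030
  C-I: 1 × 233 = 233
  Σ(formed) = 2604 kJ
ΔH = Σ(broken) − Σ(formed) = 2509 − 2604 = −95 kJ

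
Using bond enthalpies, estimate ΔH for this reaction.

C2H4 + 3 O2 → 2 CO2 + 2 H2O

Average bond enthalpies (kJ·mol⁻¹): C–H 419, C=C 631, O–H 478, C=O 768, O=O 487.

ΔH ≈ −1216 kJ

Bonds broken (reactants):
  C–H: 4 × 419 = 1676
  C=C: 1 × 631 = 631
  O=O: 3 × 487 = 1461
  Σ(broken) = 3768 kJ
Bonds formed (products):
  C=O: 4 × 768 = 3072
  O–H: 4 × 478 = 1912
  Σ(formed) = 4984 kJ
ΔH = Σ(broken) − Σ(formed) = 3768 − 4984 = −1216 kJ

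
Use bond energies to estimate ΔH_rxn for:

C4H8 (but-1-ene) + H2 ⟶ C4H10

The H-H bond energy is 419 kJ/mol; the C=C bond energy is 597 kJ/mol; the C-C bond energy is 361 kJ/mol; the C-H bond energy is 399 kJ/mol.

ΔH ≈ −143 kJ

Bonds broken (reactants):
  C-C: 2 × 361 = 722
  C-H: 8 × 399 = 3192
  C=C: 1 × 597 = 597
  H-H: 1 × 419 = 419
  Σ(broken) = 4930 kJ
Bonds formed (products):
  C-C: 3 × 361 = 1083
  C-H: 10 × 399 = 3990
  Σ(formed) = 5073 kJ
ΔH = Σ(broken) − Σ(formed) = 4930 − 5073 = −143 kJ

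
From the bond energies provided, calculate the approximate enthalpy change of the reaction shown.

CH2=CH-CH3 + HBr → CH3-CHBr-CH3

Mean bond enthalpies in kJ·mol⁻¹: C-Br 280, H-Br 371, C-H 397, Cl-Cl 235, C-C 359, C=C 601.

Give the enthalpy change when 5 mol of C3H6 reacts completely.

Bonds broken (reactants):
  C-C: 1 × 359 = 359
  C-H: 6 × 397 = 2382
  C=C: 1 × 601 = 601
  H-Br: 1 × 371 = 371
  Σ(broken) = 3713 kJ
Bonds formed (products):
  C-Br: 1 × 280 = 280
  C-C: 2 × 359 = 718
  C-H: 7 × 397 = 2779
  Σ(formed) = 3777 kJ
ΔH = Σ(broken) − Σ(formed) = 3713 − 3777 = −64 kJ
For 5× the reaction as written: 5 × (−64) = −320 kJ

ΔH = −320 kJ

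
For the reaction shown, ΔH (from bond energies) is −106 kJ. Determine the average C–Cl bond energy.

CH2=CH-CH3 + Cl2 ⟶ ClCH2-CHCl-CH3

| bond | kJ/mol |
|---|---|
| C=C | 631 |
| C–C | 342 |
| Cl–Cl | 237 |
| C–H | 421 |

D(C–Cl) ≈ 316 kJ/mol

Let D be the C–Cl bond energy.
Σ(broken) = 1×342 + 6×421 + 1×631 + 1×237 = 3736
Σ(formed) = 2×342 + 2×D + 6×421 = 3210 + 2D
ΔH = Σ(broken) − Σ(formed) = (3736) − (3210 + 2D) = +526 − 2D
Setting this equal to −106 kJ gives 2D = 632, so D = 316 kJ/mol.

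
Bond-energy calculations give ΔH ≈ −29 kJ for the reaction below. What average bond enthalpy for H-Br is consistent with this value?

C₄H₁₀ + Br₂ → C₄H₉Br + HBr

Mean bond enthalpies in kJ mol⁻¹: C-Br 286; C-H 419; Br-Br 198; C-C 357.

D(H-Br) ≈ 360 kJ/mol

Let D be the H-Br bond energy.
Σ(broken) = 1×198 + 3×357 + 10×419 = 5459
Σ(formed) = 1×286 + 3×357 + 9×419 + 1×D = 5128 + D
ΔH = Σ(broken) − Σ(formed) = (5459) − (5128 + D) = +331 − D
Setting this equal to −29 kJ gives D = 360 kJ/mol.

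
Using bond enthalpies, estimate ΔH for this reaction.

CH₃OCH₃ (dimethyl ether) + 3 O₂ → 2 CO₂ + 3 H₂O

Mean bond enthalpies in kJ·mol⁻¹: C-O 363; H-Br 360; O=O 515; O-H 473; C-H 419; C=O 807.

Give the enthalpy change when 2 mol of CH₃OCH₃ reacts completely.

ΔH = −2562 kJ

Bonds broken (reactants):
  C-H: 6 × 419 = 2514
  C-O: 2 × 363 = 726
  O=O: 3 × 515 = 1545
  Σ(broken) = 4785 kJ
Bonds formed (products):
  C=O: 4 × 807 = 3228
  O-H: 6 × 473 = 2838
  Σ(formed) = 6066 kJ
ΔH = Σ(broken) − Σ(formed) = 4785 − 6066 = −1281 kJ
For 2× the reaction as written: 2 × (−1281) = −2562 kJ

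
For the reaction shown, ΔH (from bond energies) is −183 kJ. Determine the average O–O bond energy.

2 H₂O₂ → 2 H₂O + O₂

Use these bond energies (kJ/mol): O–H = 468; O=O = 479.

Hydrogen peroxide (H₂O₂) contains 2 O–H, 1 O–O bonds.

Let D be the O–O bond energy.
Σ(broken) = 4×468 + 2×D = 1872 + 2D
Σ(formed) = 4×468 + 1×479 = 2351
ΔH = Σ(broken) − Σ(formed) = (1872 + 2D) − (2351) = −479 + 2D
Setting this equal to −183 kJ gives 2D = 296, so D = 148 kJ/mol.

D(O–O) ≈ 148 kJ/mol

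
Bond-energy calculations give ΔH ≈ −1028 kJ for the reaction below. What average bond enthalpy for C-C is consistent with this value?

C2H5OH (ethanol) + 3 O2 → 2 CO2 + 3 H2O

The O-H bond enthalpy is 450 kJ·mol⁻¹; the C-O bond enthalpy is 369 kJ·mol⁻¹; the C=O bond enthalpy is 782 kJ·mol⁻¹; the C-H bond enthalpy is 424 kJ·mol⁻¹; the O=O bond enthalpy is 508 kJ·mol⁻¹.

Let D be the C-C bond energy.
Σ(broken) = 1×D + 5×424 + 1×369 + 1×450 + 3×508 = 4463 + D
Σ(formed) = 4×782 + 6×450 = 5828
ΔH = Σ(broken) − Σ(formed) = (4463 + D) − (5828) = −1365 + D
Setting this equal to −1028 kJ gives D = 337 kJ/mol.

D(C-C) ≈ 337 kJ/mol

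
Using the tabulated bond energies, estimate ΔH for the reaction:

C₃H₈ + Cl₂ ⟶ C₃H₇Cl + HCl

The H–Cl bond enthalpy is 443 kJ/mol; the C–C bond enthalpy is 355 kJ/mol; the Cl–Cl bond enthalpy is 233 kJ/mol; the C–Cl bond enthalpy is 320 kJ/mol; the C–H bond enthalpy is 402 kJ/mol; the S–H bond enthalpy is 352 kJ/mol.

Bonds broken (reactants):
  C–C: 2 × 355 = 710
  C–H: 8 × 402 = 3216
  Cl–Cl: 1 × 233 = 233
  Σ(broken) = 4159 kJ
Bonds formed (products):
  C–C: 2 × 355 = 710
  C–Cl: 1 × 320 = 320
  C–H: 7 × 402 = 2814
  H–Cl: 1 × 443 = 443
  Σ(formed) = 4287 kJ
ΔH = Σ(broken) − Σ(formed) = 4159 − 4287 = −128 kJ

ΔH ≈ −128 kJ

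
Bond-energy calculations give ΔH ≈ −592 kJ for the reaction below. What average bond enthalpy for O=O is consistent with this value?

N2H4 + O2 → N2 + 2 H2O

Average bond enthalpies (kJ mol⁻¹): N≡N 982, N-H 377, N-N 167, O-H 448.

D(O=O) ≈ 507 kJ/mol

Let D be the O=O bond energy.
Σ(broken) = 4×377 + 1×167 + 1×D = 1675 + D
Σ(formed) = 1×982 + 4×448 = 2774
ΔH = Σ(broken) − Σ(formed) = (1675 + D) − (2774) = −1099 + D
Setting this equal to −592 kJ gives D = 507 kJ/mol.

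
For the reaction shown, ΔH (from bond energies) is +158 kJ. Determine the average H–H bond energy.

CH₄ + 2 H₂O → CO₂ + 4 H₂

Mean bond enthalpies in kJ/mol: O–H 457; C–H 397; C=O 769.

Let D be the H–H bond energy.
Σ(broken) = 4×397 + 4×457 = 3416
Σ(formed) = 2×769 + 4×D = 1538 + 4D
ΔH = Σ(broken) − Σ(formed) = (3416) − (1538 + 4D) = +1878 − 4D
Setting this equal to +158 kJ gives 4D = 1720, so D = 430 kJ/mol.

D(H–H) ≈ 430 kJ/mol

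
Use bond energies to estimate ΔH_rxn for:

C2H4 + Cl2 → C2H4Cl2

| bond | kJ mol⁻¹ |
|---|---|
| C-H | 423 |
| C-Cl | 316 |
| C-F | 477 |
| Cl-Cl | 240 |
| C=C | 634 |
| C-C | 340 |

ΔH ≈ −98 kJ

Bonds broken (reactants):
  C-H: 4 × 423 = 1692
  C=C: 1 × 634 = 634
  Cl-Cl: 1 × 240 = 240
  Σ(broken) = 2566 kJ
Bonds formed (products):
  C-C: 1 × 340 = 340
  C-Cl: 2 × 316 = 632
  C-H: 4 × 423 = 1692
  Σ(formed) = 2664 kJ
ΔH = Σ(broken) − Σ(formed) = 2566 − 2664 = −98 kJ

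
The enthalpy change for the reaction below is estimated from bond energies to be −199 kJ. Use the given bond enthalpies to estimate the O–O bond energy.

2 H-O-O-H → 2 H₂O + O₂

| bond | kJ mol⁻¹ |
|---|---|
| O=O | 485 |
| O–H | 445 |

D(O–O) ≈ 143 kJ/mol

Let D be the O–O bond energy.
Σ(broken) = 4×445 + 2×D = 1780 + 2D
Σ(formed) = 4×445 + 1×485 = 2265
ΔH = Σ(broken) − Σ(formed) = (1780 + 2D) − (2265) = −485 + 2D
Setting this equal to −199 kJ gives 2D = 286, so D = 143 kJ/mol.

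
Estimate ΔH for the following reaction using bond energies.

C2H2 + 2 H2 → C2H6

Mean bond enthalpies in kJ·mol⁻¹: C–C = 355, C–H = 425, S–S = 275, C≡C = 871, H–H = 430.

Bonds broken (reactants):
  C≡C: 1 × 871 = 871
  C–H: 2 × 425 = 850
  H–H: 2 × 430 = 860
  Σ(broken) = 2581 kJ
Bonds formed (products):
  C–C: 1 × 355 = 355
  C–H: 6 × 425 = 2550
  Σ(formed) = 2905 kJ
ΔH = Σ(broken) − Σ(formed) = 2581 − 2905 = −324 kJ

ΔH ≈ −324 kJ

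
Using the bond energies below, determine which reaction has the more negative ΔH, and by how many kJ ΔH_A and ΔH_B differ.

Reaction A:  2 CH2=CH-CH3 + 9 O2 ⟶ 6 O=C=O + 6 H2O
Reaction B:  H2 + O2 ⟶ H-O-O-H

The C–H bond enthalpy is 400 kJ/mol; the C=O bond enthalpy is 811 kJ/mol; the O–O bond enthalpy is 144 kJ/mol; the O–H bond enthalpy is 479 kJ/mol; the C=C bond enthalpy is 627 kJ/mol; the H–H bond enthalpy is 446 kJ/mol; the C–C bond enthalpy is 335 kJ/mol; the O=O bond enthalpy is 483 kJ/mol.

Reaction A:
  Bonds broken (reactants):
    C–C: 2 × 335 = 670
    C–H: 12 × 400 = 4800
    C=C: 2 × 627 = 1254
    O=O: 9 × 483 = 4347
    Σ(broken) = 11071 kJ
  Bonds formed (products):
    C=O: 12 × 811 = 9732
    O–H: 12 × 479 = 5748
    Σ(formed) = 15480 kJ
  ΔH_A = 11071 − 15480 = −4409 kJ
Reaction B:
  Bonds broken (reactants):
    H–H: 1 × 446 = 446
    O=O: 1 × 483 = 483
    Σ(broken) = 929 kJ
  Bonds formed (products):
    O–H: 2 × 479 = 958
    O–O: 1 × 144 = 144
    Σ(formed) = 1102 kJ
  ΔH_B = 929 − 1102 = −173 kJ
ΔH_A − ΔH_B = −4236 kJ, so reaction A has the more negative ΔH; |ΔH_A − ΔH_B| = 4236 kJ.

Reaction A, by 4236 kJ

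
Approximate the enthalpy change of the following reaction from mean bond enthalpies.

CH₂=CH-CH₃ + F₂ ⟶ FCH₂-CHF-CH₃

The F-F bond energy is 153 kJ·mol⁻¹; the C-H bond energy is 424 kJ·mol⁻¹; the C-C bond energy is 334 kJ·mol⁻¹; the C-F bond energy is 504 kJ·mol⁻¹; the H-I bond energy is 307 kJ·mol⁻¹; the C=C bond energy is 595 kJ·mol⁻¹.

ΔH ≈ −594 kJ

Bonds broken (reactants):
  C-C: 1 × 334 = 334
  C-H: 6 × 424 = 2544
  C=C: 1 × 595 = 595
  F-F: 1 × 153 = 153
  Σ(broken) = 3626 kJ
Bonds formed (products):
  C-C: 2 × 334 = 668
  C-F: 2 × 504 = 1008
  C-H: 6 × 424 = 2544
  Σ(formed) = 4220 kJ
ΔH = Σ(broken) − Σ(formed) = 3626 − 4220 = −594 kJ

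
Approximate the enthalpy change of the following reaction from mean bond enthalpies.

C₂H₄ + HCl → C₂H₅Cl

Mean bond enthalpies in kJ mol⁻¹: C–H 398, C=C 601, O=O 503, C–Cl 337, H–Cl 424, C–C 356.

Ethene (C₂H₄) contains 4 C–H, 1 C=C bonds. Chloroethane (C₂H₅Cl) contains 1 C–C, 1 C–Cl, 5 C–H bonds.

Bonds broken (reactants):
  C–H: 4 × 398 = 1592
  C=C: 1 × 601 = 601
  H–Cl: 1 × 424 = 424
  Σ(broken) = 2617 kJ
Bonds formed (products):
  C–C: 1 × 356 = 356
  C–Cl: 1 × 337 = 337
  C–H: 5 × 398 = 1990
  Σ(formed) = 2683 kJ
ΔH = Σ(broken) − Σ(formed) = 2617 − 2683 = −66 kJ

ΔH ≈ −66 kJ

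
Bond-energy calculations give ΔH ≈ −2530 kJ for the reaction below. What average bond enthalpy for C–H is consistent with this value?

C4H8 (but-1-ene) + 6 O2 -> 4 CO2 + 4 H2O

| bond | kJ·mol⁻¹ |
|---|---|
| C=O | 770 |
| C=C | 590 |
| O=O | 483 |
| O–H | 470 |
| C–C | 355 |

Let D be the C–H bond energy.
Σ(broken) = 2×355 + 8×D + 1×590 + 6×483 = 4198 + 8D
Σ(formed) = 8×770 + 8×470 = 9920
ΔH = Σ(broken) − Σ(formed) = (4198 + 8D) − (9920) = −5722 + 8D
Setting this equal to −2530 kJ gives 8D = 3192, so D = 399 kJ/mol.

D(C–H) ≈ 399 kJ/mol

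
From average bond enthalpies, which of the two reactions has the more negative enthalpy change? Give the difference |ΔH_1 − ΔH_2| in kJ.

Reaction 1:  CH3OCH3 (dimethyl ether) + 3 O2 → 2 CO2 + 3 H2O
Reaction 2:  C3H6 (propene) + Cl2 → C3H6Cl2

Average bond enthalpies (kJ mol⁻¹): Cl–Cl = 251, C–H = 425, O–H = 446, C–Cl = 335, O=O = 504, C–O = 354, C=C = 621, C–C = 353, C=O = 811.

Reaction 1, by 999 kJ

Reaction 1:
  Bonds broken (reactants):
    C–H: 6 × 425 = 2550
    C–O: 2 × 354 = 708
    O=O: 3 × 504 = 1512
    Σ(broken) = 4770 kJ
  Bonds formed (products):
    C=O: 4 × 811 = 3244
    O–H: 6 × 446 = 2676
    Σ(formed) = 5920 kJ
  ΔH_1 = 4770 − 5920 = −1150 kJ
Reaction 2:
  Bonds broken (reactants):
    C–C: 1 × 353 = 353
    C–H: 6 × 425 = 2550
    C=C: 1 × 621 = 621
    Cl–Cl: 1 × 251 = 251
    Σ(broken) = 3775 kJ
  Bonds formed (products):
    C–C: 2 × 353 = 706
    C–Cl: 2 × 335 = 670
    C–H: 6 × 425 = 2550
    Σ(formed) = 3926 kJ
  ΔH_2 = 3775 − 3926 = −151 kJ
ΔH_1 − ΔH_2 = −999 kJ, so reaction 1 has the more negative ΔH; |ΔH_1 − ΔH_2| = 999 kJ.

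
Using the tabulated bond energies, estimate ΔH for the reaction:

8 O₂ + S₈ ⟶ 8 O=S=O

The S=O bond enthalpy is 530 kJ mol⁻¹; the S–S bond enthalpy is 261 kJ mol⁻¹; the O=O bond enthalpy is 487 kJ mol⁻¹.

ΔH ≈ −2496 kJ

Bonds broken (reactants):
  O=O: 8 × 487 = 3896
  S–S: 8 × 261 = 2088
  Σ(broken) = 5984 kJ
Bonds formed (products):
  S=O: 16 × 530 = 8480
  Σ(formed) = 8480 kJ
ΔH = Σ(broken) − Σ(formed) = 5984 − 8480 = −2496 kJ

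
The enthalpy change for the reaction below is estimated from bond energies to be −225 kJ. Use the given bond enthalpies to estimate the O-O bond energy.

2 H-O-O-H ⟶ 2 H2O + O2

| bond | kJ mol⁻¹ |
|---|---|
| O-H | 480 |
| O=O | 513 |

D(O-O) ≈ 144 kJ/mol

Let D be the O-O bond energy.
Σ(broken) = 4×480 + 2×D = 1920 + 2D
Σ(formed) = 4×480 + 1×513 = 2433
ΔH = Σ(broken) − Σ(formed) = (1920 + 2D) − (2433) = −513 + 2D
Setting this equal to −225 kJ gives 2D = 288, so D = 144 kJ/mol.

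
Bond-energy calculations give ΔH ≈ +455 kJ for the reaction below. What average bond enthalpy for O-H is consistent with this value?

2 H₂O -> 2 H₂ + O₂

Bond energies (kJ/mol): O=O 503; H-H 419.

Let D be the O-H bond energy.
Σ(broken) = 4×D = 4D
Σ(formed) = 2×419 + 1×503 = 1341
ΔH = Σ(broken) − Σ(formed) = (4D) − (1341) = −1341 + 4D
Setting this equal to +455 kJ gives 4D = 1796, so D = 449 kJ/mol.

D(O-H) ≈ 449 kJ/mol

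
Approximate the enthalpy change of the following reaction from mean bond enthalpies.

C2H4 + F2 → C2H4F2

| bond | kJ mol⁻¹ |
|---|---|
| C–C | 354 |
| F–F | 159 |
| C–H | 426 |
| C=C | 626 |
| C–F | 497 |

Bonds broken (reactants):
  C–H: 4 × 426 = 1704
  C=C: 1 × 626 = 626
  F–F: 1 × 159 = 159
  Σ(broken) = 2489 kJ
Bonds formed (products):
  C–C: 1 × 354 = 354
  C–F: 2 × 497 = 994
  C–H: 4 × 426 = 1704
  Σ(formed) = 3052 kJ
ΔH = Σ(broken) − Σ(formed) = 2489 − 3052 = −563 kJ

ΔH ≈ −563 kJ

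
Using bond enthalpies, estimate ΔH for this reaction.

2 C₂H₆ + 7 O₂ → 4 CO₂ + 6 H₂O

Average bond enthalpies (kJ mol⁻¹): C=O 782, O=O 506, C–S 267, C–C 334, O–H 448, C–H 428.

Bonds broken (reactants):
  C–C: 2 × 334 = 668
  C–H: 12 × 428 = 5136
  O=O: 7 × 506 = 3542
  Σ(broken) = 9346 kJ
Bonds formed (products):
  C=O: 8 × 782 = 6256
  O–H: 12 × 448 = 5376
  Σ(formed) = 11632 kJ
ΔH = Σ(broken) − Σ(formed) = 9346 − 11632 = −2286 kJ

ΔH ≈ −2286 kJ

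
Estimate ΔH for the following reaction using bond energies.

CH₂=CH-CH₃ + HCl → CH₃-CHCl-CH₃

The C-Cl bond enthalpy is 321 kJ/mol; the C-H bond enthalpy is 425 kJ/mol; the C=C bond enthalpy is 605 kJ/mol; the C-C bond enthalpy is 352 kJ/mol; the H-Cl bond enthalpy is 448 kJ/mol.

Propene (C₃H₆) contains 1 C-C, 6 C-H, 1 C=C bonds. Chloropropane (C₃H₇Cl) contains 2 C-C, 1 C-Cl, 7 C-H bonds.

Bonds broken (reactants):
  C-C: 1 × 352 = 352
  C-H: 6 × 425 = 2550
  C=C: 1 × 605 = 605
  H-Cl: 1 × 448 = 448
  Σ(broken) = 3955 kJ
Bonds formed (products):
  C-C: 2 × 352 = 704
  C-Cl: 1 × 321 = 321
  C-H: 7 × 425 = 2975
  Σ(formed) = 4000 kJ
ΔH = Σ(broken) − Σ(formed) = 3955 − 4000 = −45 kJ

ΔH ≈ −45 kJ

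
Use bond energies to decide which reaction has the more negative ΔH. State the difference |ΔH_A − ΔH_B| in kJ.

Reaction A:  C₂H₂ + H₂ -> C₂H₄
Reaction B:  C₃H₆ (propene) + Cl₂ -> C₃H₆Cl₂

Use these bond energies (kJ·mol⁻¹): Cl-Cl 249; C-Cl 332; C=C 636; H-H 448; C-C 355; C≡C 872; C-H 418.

Reaction A:
  Bonds broken (reactants):
    C≡C: 1 × 872 = 872
    C-H: 2 × 418 = 836
    H-H: 1 × 448 = 448
    Σ(broken) = 2156 kJ
  Bonds formed (products):
    C-H: 4 × 418 = 1672
    C=C: 1 × 636 = 636
    Σ(formed) = 2308 kJ
  ΔH_A = 2156 − 2308 = −152 kJ
Reaction B:
  Bonds broken (reactants):
    C-C: 1 × 355 = 355
    C-H: 6 × 418 = 2508
    C=C: 1 × 636 = 636
    Cl-Cl: 1 × 249 = 249
    Σ(broken) = 3748 kJ
  Bonds formed (products):
    C-C: 2 × 355 = 710
    C-Cl: 2 × 332 = 664
    C-H: 6 × 418 = 2508
    Σ(formed) = 3882 kJ
  ΔH_B = 3748 − 3882 = −134 kJ
ΔH_A − ΔH_B = −18 kJ, so reaction A has the more negative ΔH; |ΔH_A − ΔH_B| = 18 kJ.

Reaction A, by 18 kJ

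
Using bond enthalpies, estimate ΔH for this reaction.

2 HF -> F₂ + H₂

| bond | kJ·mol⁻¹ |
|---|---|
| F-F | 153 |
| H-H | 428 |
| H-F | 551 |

Bonds broken (reactants):
  H-F: 2 × 551 = 1102
  Σ(broken) = 1102 kJ
Bonds formed (products):
  F-F: 1 × 153 = 153
  H-H: 1 × 428 = 428
  Σ(formed) = 581 kJ
ΔH = Σ(broken) − Σ(formed) = 1102 − 581 = +521 kJ

ΔH ≈ +521 kJ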